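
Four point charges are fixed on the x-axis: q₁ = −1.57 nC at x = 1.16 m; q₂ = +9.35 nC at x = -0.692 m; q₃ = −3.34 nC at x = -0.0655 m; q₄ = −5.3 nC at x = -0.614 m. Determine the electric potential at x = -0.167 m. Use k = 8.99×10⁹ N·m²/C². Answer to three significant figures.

-253 V

The total potential is the scalar sum of each charge's contribution, V = Σ kqᵢ/rᵢ.
Distances from the field point to each charge: r₁ = 1.33 m, r₂ = 0.525 m, r₃ = 0.102 m, r₄ = 0.447 m.
V = k[(-1.57×10⁻⁹)/(1.33) + (9.35×10⁻⁹)/(0.525) + (-3.34×10⁻⁹)/(0.102) + (-5.30×10⁻⁹)/(0.447)] = -253 V.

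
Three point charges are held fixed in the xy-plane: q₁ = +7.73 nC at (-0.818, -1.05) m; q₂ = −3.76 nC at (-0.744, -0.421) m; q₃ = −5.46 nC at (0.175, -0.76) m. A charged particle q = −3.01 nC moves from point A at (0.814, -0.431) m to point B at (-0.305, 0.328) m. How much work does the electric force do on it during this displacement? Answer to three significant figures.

The work done by the electric force is W_field = −ΔU = −q(V_B − V_A) = q(V_A − V_B).
At A: distances to the source charges are 1.75 m, 1.56 m, 0.719 m; V_A = Σ kqᵢ/rᵢ = -50.2 V.
At B: distances to the source charges are 1.47 m, 0.868 m, 1.19 m; V_B = Σ kqᵢ/rᵢ = -33.0 V.
ΔV = V_B − V_A = 17.2 V.
W_field = −qΔV = −(-3.01×10⁻⁹ C)(17.2 V) = 5.19×10⁻⁸ J.

5.19×10⁻⁸ J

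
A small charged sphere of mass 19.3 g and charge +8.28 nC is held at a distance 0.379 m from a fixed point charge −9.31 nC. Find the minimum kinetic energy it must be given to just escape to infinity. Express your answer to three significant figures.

To just escape, total mechanical energy must reach zero at infinity: ½mv²_min + U = 0, so ½mv²_min = −U = |kQq|/r.
|U| = |kQq|/r = (8.99×10⁹ N·m²/C²)(9.31×10⁻⁹)(8.28×10⁻⁹)/(0.379) = 1.83×10⁻⁶ J.

1.83×10⁻⁶ J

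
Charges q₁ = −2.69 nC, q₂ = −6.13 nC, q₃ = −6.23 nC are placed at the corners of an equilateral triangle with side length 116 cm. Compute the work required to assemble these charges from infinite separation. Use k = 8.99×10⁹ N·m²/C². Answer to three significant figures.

5.54×10⁻⁷ J

The work to assemble the configuration equals its total potential energy, U = Σ kqᵢqⱼ/rᵢⱼ over all pairs.
All three pair separations equal the side length, 1.16 m.
U = (1.28×10⁻⁷) + (1.30×10⁻⁷) + (2.96×10⁻⁷) = 5.54×10⁻⁷ J.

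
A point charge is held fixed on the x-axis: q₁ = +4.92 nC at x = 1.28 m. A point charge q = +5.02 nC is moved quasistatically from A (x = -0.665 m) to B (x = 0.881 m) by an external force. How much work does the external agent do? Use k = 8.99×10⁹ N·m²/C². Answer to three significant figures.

4.42×10⁻⁷ J

For quasistatic motion the external work equals the change in potential energy: W_ext = qΔV = q(V_B − V_A).
At A: distance to the source charge is 1.95 m; V_A = kq₁/r = 22.7 V.
At B: distance to the source charge is 0.399 m; V_B = kq₁/r = 111 V.
ΔV = V_B − V_A = 88.1 V.
W_ext = qΔV = (5.02×10⁻⁹ C)(88.1 V) = 4.42×10⁻⁷ J.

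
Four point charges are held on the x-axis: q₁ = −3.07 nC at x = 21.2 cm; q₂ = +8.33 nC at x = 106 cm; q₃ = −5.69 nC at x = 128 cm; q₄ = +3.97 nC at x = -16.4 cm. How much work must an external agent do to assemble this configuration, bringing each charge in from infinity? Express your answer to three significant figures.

-2.25×10⁻⁶ J

The assembly work is the sum of pairwise potential energies, U = Σ_{i<j} kqᵢqⱼ/rᵢⱼ.
Pair separations: r₁₂ = 0.848 m, r₁₃ = 1.07 m, r₁₄ = 0.376 m, r₂₃ = 0.220 m, r₂₄ = 1.22 m, r₃₄ = 1.44 m.
Summing all 6 pair terms gives U = -2.25×10⁻⁶ J.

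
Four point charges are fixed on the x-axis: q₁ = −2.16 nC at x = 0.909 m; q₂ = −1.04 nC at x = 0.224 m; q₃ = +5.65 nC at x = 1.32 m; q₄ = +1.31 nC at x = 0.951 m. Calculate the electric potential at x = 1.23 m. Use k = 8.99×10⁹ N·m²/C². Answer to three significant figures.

537 V

The total potential is the scalar sum of each charge's contribution, V = Σ kqᵢ/rᵢ.
Distances from the field point to each charge: r₁ = 0.321 m, r₂ = 1.01 m, r₃ = 0.0900 m, r₄ = 0.279 m.
V = k[(-2.16×10⁻⁹)/(0.321) + (-1.04×10⁻⁹)/(1.01) + (5.65×10⁻⁹)/(0.0900) + (1.31×10⁻⁹)/(0.279)] = 537 V.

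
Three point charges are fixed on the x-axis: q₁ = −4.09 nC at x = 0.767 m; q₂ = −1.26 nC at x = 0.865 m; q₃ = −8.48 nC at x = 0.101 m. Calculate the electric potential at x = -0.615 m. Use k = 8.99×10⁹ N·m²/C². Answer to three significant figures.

-141 V

The total potential is the scalar sum of each charge's contribution, V = Σ kqᵢ/rᵢ.
Distances from the field point to each charge: r₁ = 1.38 m, r₂ = 1.48 m, r₃ = 0.716 m.
V = k[(-4.09×10⁻⁹)/(1.38) + (-1.26×10⁻⁹)/(1.48) + (-8.48×10⁻⁹)/(0.716)] = -141 V.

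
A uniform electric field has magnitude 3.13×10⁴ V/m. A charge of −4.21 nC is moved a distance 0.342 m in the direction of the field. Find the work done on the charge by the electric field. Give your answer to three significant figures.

-4.51×10⁻⁵ J

The potential change for a displacement 0.342 m in the direction of the field is ΔV = −Ed = -1.07×10⁴ V.
W_field = −qΔV = -4.51×10⁻⁵ J.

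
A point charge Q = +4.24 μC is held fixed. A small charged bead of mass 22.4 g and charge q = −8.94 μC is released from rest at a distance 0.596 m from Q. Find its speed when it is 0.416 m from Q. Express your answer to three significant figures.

Only the electrostatic force acts, so mechanical energy is conserved: ½mv² = U₁ − U₂ = kQq(1/r₁ − 1/r₂).
U₁ − U₂ = (8.99×10⁹ N·m²/C²)(4.24×10⁻⁶ C)(-8.94×10⁻⁶ C)(1/0.596 − 1/0.416) = 0.247 J.
v = √(2·0.247/0.0224) = 4.70 m/s.

4.70 m/s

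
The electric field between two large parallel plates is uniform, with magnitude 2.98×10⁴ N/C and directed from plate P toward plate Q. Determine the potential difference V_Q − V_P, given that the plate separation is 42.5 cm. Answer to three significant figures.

-1.27×10⁴ V

In a uniform field, potential decreases in the direction of E: ΔV = −E·d for a displacement d parallel to E.
Going from P to Q is a displacement of 42.5 cm along the field, so V_Q − V_P = −Ed = -1.27×10⁴ V.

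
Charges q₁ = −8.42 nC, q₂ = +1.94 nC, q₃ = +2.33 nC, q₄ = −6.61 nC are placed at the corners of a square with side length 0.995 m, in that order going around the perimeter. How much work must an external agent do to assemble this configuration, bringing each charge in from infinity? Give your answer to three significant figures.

4.97×10⁻⁸ J

The assembly work is the sum of pairwise potential energies, U = Σ_{i<j} kqᵢqⱼ/rᵢⱼ.
The four side pairs have separation 0.995 m and the two diagonal pairs 1.41 m.
Summing all 6 pair terms gives U = 4.97×10⁻⁸ J.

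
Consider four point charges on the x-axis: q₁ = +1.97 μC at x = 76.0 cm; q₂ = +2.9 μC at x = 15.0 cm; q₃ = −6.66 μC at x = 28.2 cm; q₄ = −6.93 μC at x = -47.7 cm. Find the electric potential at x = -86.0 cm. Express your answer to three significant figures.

Electric potential is a scalar, so the contributions from each charge add algebraically: V = Σ kqᵢ/rᵢ.
Distances from the field point to each charge: r₁ = 1.62 m, r₂ = 1.01 m, r₃ = 1.14 m, r₄ = 0.383 m.
V = k[(1.97×10⁻⁶)/(1.62) + (2.90×10⁻⁶)/(1.01) + (-6.66×10⁻⁶)/(1.14) + (-6.93×10⁻⁶)/(0.383)] = -1.78×10⁵ V.

-1.78×10⁵ V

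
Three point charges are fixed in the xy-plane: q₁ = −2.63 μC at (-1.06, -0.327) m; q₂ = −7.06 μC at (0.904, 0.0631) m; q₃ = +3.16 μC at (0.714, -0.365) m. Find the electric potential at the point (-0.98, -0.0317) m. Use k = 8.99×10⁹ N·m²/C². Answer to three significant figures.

-9.45×10⁴ V

Electric potential is a scalar, so the contributions from each charge add algebraically: V = Σ kqᵢ/rᵢ.
Distances from the field point to each charge: r₁ = 0.306 m, r₂ = 1.89 m, r₃ = 1.73 m.
V = k[(-2.63×10⁻⁶)/(0.306) + (-7.06×10⁻⁶)/(1.89) + (3.16×10⁻⁶)/(1.73)] = -9.45×10⁴ V.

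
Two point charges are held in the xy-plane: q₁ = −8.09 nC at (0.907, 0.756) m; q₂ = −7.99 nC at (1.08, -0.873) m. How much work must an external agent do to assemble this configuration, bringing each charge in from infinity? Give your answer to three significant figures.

The assembly work is the sum of pairwise potential energies, U = Σ_{i<j} kqᵢqⱼ/rᵢⱼ.
Pair separations: r₁₂ = 1.64 m.
U = (3.55×10⁻⁷) = 3.55×10⁻⁷ J.

3.55×10⁻⁷ J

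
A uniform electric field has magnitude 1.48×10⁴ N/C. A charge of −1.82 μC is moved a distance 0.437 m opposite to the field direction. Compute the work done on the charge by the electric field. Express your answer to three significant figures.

0.0118 J

The potential change for a displacement 0.437 m opposite to the field direction is ΔV = +Ed = 6470 V.
W_field = −qΔV = 0.0118 J.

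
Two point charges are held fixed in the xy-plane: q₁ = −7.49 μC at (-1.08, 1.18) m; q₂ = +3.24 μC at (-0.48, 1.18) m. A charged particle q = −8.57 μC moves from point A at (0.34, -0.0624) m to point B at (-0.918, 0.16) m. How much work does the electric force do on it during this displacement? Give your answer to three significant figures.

The work done by the electric force is W_field = −ΔU = −q(V_B − V_A) = q(V_A − V_B).
At A: distances to the source charges are 1.89 m, 1.49 m; V_A = Σ kqᵢ/rᵢ = -1.61×10⁴ V.
At B: distances to the source charges are 1.03 m, 1.11 m; V_B = Σ kqᵢ/rᵢ = -3.90×10⁴ V.
ΔV = V_B − V_A = -2.28×10⁴ V.
W_field = −qΔV = −(-8.57×10⁻⁶ C)(-2.28×10⁴ V) = -0.196 J.

-0.196 J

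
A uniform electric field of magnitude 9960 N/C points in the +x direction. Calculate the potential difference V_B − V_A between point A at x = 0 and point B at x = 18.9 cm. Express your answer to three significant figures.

-1880 V

In a uniform field, potential decreases in the direction of E: V_B − V_A = −E·Δx.
V_B − V_A = −(9960 V/m)(0.189 m) = -1880 V.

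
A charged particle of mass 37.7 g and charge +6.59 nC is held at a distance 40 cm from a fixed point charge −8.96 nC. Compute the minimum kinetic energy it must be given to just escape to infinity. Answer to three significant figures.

1.33×10⁻⁶ J

To just escape, total mechanical energy must reach zero at infinity: ½mv²_min + U = 0, so ½mv²_min = −U = |kQq|/r.
|U| = |kQq|/r = (8.99×10⁹ N·m²/C²)(8.96×10⁻⁹)(6.59×10⁻⁹)/(0.400) = 1.33×10⁻⁶ J.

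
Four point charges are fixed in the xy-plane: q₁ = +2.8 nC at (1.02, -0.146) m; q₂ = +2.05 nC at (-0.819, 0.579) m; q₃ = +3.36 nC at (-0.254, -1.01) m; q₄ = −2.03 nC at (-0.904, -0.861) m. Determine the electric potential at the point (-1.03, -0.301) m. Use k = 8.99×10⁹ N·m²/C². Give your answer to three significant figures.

29.6 V

The total potential is the scalar sum of each charge's contribution, V = Σ kqᵢ/rᵢ.
Distances from the field point to each charge: r₁ = 2.06 m, r₂ = 0.905 m, r₃ = 1.05 m, r₄ = 0.574 m.
V = k[(2.80×10⁻⁹)/(2.06) + (2.05×10⁻⁹)/(0.905) + (3.36×10⁻⁹)/(1.05) + (-2.03×10⁻⁹)/(0.574)] = 29.6 V.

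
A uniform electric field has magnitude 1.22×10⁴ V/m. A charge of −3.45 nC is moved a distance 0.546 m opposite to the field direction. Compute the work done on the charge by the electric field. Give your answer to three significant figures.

The potential change for a displacement 0.546 m opposite to the field direction is ΔV = +Ed = 6660 V.
W_field = −qΔV = 2.30×10⁻⁵ J.

2.30×10⁻⁵ J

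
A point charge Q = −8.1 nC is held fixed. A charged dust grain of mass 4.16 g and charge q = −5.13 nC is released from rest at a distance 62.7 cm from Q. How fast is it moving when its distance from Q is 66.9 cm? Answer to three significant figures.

Only the electrostatic force acts, so mechanical energy is conserved: ½mv² = U₁ − U₂ = kQq(1/r₁ − 1/r₂).
U₁ − U₂ = (8.99×10⁹ N·m²/C²)(-8.10×10⁻⁹ C)(-5.13×10⁻⁹ C)(1/0.627 − 1/0.669) = 3.74×10⁻⁸ J.
v = √(2·3.74×10⁻⁸/4.16×10⁻³) = 4.24×10⁻³ m/s.

4.24×10⁻³ m/s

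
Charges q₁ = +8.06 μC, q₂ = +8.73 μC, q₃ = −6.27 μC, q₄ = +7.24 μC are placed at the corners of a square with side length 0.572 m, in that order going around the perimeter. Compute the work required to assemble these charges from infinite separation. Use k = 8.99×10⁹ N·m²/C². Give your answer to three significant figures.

The assembly work is the sum of pairwise potential energies, U = Σ_{i<j} kqᵢqⱼ/rᵢⱼ.
The four side pairs have separation 0.572 m and the two diagonal pairs 0.809 m.
Summing all 6 pair terms gives U = 0.590 J.

0.590 J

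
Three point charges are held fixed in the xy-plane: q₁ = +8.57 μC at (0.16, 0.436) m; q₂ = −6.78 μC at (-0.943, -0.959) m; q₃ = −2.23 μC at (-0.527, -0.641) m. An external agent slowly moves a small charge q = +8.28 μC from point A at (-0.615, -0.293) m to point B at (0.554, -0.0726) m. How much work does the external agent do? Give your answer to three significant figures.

For quasistatic motion the external work equals the change in potential energy: W_ext = qΔV = q(V_B − V_A).
At A: distances to the source charges are 1.06 m, 0.742 m, 0.359 m; V_A = Σ kqᵢ/rᵢ = -6.55×10⁴ V.
At B: distances to the source charges are 0.643 m, 1.74 m, 1.22 m; V_B = Σ kqᵢ/rᵢ = 6.83×10⁴ V.
ΔV = V_B − V_A = 1.34×10⁵ V.
W_ext = qΔV = (8.28×10⁻⁶ C)(1.34×10⁵ V) = 1.11 J.

1.11 J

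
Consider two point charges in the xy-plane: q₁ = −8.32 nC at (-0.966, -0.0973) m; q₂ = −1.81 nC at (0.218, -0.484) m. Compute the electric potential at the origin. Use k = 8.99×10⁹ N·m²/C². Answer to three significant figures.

-108 V

The total potential is the scalar sum of each charge's contribution, V = Σ kqᵢ/rᵢ.
Distances from the field point to each charge: r₁ = 0.971 m, r₂ = 0.531 m.
V = k[(-8.32×10⁻⁹)/(0.971) + (-1.81×10⁻⁹)/(0.531)] = -108 V.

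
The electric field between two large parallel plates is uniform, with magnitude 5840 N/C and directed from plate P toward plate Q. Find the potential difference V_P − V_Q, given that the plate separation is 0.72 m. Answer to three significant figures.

In a uniform field, potential decreases in the direction of E: ΔV = −E·d for a displacement d parallel to E.
Going from Q to P is a displacement of 0.72 m opposite to the field, so V_P − V_Q = +Ed = 4200 V.

4200 V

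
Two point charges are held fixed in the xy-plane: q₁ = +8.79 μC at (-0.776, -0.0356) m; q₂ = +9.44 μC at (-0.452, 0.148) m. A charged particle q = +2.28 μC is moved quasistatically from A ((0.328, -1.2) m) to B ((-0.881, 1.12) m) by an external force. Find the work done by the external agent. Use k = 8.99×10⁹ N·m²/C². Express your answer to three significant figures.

0.101 J

For quasistatic motion the external work equals the change in potential energy: W_ext = qΔV = q(V_B − V_A).
At A: distances to the source charges are 1.60 m, 1.56 m; V_A = Σ kqᵢ/rᵢ = 1.04×10⁵ V.
At B: distances to the source charges are 1.16 m, 1.06 m; V_B = Σ kqᵢ/rᵢ = 1.48×10⁵ V.
ΔV = V_B − V_A = 4.42×10⁴ V.
W_ext = qΔV = (2.28×10⁻⁶ C)(4.42×10⁴ V) = 0.101 J.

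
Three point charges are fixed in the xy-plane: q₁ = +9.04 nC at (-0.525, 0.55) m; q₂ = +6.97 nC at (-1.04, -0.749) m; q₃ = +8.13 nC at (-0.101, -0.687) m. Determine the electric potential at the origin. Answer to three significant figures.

261 V

The total potential is the scalar sum of each charge's contribution, V = Σ kqᵢ/rᵢ.
Distances from the field point to each charge: r₁ = 0.760 m, r₂ = 1.28 m, r₃ = 0.694 m.
V = k[(9.04×10⁻⁹)/(0.760) + (6.97×10⁻⁹)/(1.28) + (8.13×10⁻⁹)/(0.694)] = 261 V.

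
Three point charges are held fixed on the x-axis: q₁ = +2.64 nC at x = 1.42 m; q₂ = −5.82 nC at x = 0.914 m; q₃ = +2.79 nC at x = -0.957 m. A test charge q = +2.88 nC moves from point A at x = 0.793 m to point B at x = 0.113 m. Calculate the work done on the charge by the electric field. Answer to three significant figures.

-1.03×10⁻⁶ J

The work done by the electric force is W_field = −ΔU = −q(V_B − V_A) = q(V_A − V_B).
At A: distances to the source charges are 0.627 m, 0.121 m, 1.75 m; V_A = Σ kqᵢ/rᵢ = -380 V.
At B: distances to the source charges are 1.31 m, 0.801 m, 1.07 m; V_B = Σ kqᵢ/rᵢ = -23.7 V.
ΔV = V_B − V_A = 357 V.
W_field = −qΔV = −(2.88×10⁻⁹ C)(357 V) = -1.03×10⁻⁶ J.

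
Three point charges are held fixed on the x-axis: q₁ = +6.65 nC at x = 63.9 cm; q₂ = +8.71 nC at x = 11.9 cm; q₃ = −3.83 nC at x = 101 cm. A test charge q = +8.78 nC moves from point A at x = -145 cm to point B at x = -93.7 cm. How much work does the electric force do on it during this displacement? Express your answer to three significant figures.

-2.62×10⁻⁷ J

The work done by the electric force is W_field = −ΔU = −q(V_B − V_A) = q(V_A − V_B).
At A: distances to the source charges are 2.09 m, 1.57 m, 2.46 m; V_A = Σ kqᵢ/rᵢ = 64.5 V.
At B: distances to the source charges are 1.58 m, 1.06 m, 1.95 m; V_B = Σ kqᵢ/rᵢ = 94.4 V.
ΔV = V_B − V_A = 29.9 V.
W_field = −qΔV = −(8.78×10⁻⁹ C)(29.9 V) = -2.62×10⁻⁷ J.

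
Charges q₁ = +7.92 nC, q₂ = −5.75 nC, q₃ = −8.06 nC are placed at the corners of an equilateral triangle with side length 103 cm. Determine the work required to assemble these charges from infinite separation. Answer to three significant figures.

The work to assemble the configuration equals its total potential energy, U = Σ kqᵢqⱼ/rᵢⱼ over all pairs.
All three pair separations equal the side length, 1.03 m.
U = (-3.97×10⁻⁷) + (-5.57×10⁻⁷) + (4.05×10⁻⁷) = -5.50×10⁻⁷ J.

-5.50×10⁻⁷ J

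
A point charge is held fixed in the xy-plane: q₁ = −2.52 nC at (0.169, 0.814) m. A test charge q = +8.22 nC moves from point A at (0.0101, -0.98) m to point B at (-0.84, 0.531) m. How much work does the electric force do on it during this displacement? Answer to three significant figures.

7.43×10⁻⁸ J

The work done by the electric force is W_field = −ΔU = −q(V_B − V_A) = q(V_A − V_B).
At A: distance to the source charge is 1.80 m; V_A = kq₁/r = -12.6 V.
At B: distance to the source charge is 1.05 m; V_B = kq₁/r = -21.6 V.
ΔV = V_B − V_A = -9.04 V.
W_field = −qΔV = −(8.22×10⁻⁹ C)(-9.04 V) = 7.43×10⁻⁸ J.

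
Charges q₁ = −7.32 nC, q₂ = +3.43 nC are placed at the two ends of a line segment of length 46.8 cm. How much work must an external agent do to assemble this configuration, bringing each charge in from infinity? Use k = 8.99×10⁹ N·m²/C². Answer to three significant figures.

The work to assemble the configuration equals its total potential energy, U = Σ kqᵢqⱼ/rᵢⱼ over all pairs.
The separation is r = 0.468 m.
U = (-4.82×10⁻⁷) = -4.82×10⁻⁷ J.

-4.82×10⁻⁷ J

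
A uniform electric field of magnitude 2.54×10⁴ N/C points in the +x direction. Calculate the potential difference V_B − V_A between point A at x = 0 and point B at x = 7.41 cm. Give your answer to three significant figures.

-1880 V

In a uniform field, potential decreases in the direction of E: V_B − V_A = −E·Δx.
V_B − V_A = −(2.54×10⁴ V/m)(0.0741 m) = -1880 V.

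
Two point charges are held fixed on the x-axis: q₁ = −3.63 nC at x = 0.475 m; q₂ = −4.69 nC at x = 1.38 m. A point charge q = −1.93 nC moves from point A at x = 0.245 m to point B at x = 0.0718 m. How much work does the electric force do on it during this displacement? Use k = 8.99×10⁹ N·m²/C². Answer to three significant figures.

1.27×10⁻⁷ J

The work done by the electric force is W_field = −ΔU = −q(V_B − V_A) = q(V_A − V_B).
At A: distances to the source charges are 0.230 m, 1.13 m; V_A = Σ kqᵢ/rᵢ = -179 V.
At B: distances to the source charges are 0.403 m, 1.31 m; V_B = Σ kqᵢ/rᵢ = -113 V.
ΔV = V_B − V_A = 65.9 V.
W_field = −qΔV = −(-1.93×10⁻⁹ C)(65.9 V) = 1.27×10⁻⁷ J.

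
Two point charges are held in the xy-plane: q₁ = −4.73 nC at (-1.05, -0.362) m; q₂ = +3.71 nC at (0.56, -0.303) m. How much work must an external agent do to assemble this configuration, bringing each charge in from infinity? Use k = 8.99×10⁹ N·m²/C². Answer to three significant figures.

The work to assemble the configuration equals its total potential energy, U = Σ kqᵢqⱼ/rᵢⱼ over all pairs.
Pair separations: r₁₂ = 1.61 m.
U = (-9.79×10⁻⁸) = -9.79×10⁻⁸ J.

-9.79×10⁻⁸ J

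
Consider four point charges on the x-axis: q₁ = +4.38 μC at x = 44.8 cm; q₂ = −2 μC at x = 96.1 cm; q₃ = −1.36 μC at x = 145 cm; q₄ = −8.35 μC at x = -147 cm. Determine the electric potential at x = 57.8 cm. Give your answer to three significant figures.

The total potential is the scalar sum of each charge's contribution, V = Σ kqᵢ/rᵢ.
Distances from the field point to each charge: r₁ = 0.130 m, r₂ = 0.383 m, r₃ = 0.872 m, r₄ = 2.05 m.
V = k[(4.38×10⁻⁶)/(0.130) + (-2.00×10⁻⁶)/(0.383) + (-1.36×10⁻⁶)/(0.872) + (-8.35×10⁻⁶)/(2.05)] = 2.05×10⁵ V.

2.05×10⁵ V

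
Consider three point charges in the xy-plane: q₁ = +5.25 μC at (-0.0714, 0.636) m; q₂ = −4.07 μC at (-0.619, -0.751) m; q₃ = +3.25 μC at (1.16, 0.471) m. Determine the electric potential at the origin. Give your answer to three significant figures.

5.95×10⁴ V

Electric potential is a scalar, so the contributions from each charge add algebraically: V = Σ kqᵢ/rᵢ.
Distances from the field point to each charge: r₁ = 0.640 m, r₂ = 0.973 m, r₃ = 1.25 m.
V = k[(5.25×10⁻⁶)/(0.640) + (-4.07×10⁻⁶)/(0.973) + (3.25×10⁻⁶)/(1.25)] = 5.95×10⁴ V.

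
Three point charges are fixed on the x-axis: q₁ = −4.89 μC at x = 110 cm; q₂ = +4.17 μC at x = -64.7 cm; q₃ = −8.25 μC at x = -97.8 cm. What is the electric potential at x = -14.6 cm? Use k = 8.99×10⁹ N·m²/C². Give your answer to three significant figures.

-4.96×10⁴ V

Electric potential is a scalar, so the contributions from each charge add algebraically: V = Σ kqᵢ/rᵢ.
Distances from the field point to each charge: r₁ = 1.25 m, r₂ = 0.501 m, r₃ = 0.832 m.
V = k[(-4.89×10⁻⁶)/(1.25) + (4.17×10⁻⁶)/(0.501) + (-8.25×10⁻⁶)/(0.832)] = -4.96×10⁴ V.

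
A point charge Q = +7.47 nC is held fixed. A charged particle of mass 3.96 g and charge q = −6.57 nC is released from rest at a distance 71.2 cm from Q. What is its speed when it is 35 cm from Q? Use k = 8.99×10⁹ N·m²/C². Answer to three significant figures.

Only the electrostatic force acts, so mechanical energy is conserved: ½mv² = U₁ − U₂ = kQq(1/r₁ − 1/r₂).
U₁ − U₂ = (8.99×10⁹ N·m²/C²)(7.47×10⁻⁹ C)(-6.57×10⁻⁹ C)(1/0.712 − 1/0.350) = 6.41×10⁻⁷ J.
v = √(2·6.41×10⁻⁷/3.96×10⁻³) = 0.0180 m/s.

0.0180 m/s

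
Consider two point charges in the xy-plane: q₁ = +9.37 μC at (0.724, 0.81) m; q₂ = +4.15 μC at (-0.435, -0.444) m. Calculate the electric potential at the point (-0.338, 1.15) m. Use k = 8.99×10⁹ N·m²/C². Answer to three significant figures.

9.89×10⁴ V

Electric potential is a scalar, so the contributions from each charge add algebraically: V = Σ kqᵢ/rᵢ.
Distances from the field point to each charge: r₁ = 1.12 m, r₂ = 1.60 m.
V = k[(9.37×10⁻⁶)/(1.12) + (4.15×10⁻⁶)/(1.60)] = 9.89×10⁴ V.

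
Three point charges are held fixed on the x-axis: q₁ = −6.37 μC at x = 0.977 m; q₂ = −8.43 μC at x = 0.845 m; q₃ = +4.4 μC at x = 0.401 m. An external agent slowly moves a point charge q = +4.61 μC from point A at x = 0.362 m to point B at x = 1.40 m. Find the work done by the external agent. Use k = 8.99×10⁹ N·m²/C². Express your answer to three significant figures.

-4.59 J

For quasistatic motion the external work equals the change in potential energy: W_ext = qΔV = q(V_B − V_A).
At A: distances to the source charges are 0.615 m, 0.483 m, 0.0390 m; V_A = Σ kqᵢ/rᵢ = 7.64×10⁵ V.
At B: distances to the source charges are 0.423 m, 0.555 m, 0.999 m; V_B = Σ kqᵢ/rᵢ = -2.32×10⁵ V.
ΔV = V_B − V_A = -9.97×10⁵ V.
W_ext = qΔV = (4.61×10⁻⁶ C)(-9.97×10⁵ V) = -4.59 J.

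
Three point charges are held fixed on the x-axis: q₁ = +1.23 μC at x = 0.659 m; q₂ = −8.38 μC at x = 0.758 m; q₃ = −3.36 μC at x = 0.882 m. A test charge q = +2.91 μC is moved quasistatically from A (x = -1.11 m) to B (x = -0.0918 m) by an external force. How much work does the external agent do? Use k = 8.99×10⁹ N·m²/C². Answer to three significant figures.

-0.162 J

For quasistatic motion the external work equals the change in potential energy: W_ext = qΔV = q(V_B − V_A).
At A: distances to the source charges are 1.77 m, 1.87 m, 1.99 m; V_A = Σ kqᵢ/rᵢ = -4.92×10⁴ V.
At B: distances to the source charges are 0.751 m, 0.850 m, 0.974 m; V_B = Σ kqᵢ/rᵢ = -1.05×10⁵ V.
ΔV = V_B − V_A = -5.57×10⁴ V.
W_ext = qΔV = (2.91×10⁻⁶ C)(-5.57×10⁴ V) = -0.162 J.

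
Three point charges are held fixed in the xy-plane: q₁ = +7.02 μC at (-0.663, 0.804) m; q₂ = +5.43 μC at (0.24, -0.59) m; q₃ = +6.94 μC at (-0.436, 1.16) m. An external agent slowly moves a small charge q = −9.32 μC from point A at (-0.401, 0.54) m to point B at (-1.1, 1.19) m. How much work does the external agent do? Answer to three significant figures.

For quasistatic motion the external work equals the change in potential energy: W_ext = qΔV = q(V_B − V_A).
At A: distances to the source charges are 0.372 m, 1.30 m, 0.621 m; V_A = Σ kqᵢ/rᵢ = 3.08×10⁵ V.
At B: distances to the source charges are 0.583 m, 2.23 m, 0.665 m; V_B = Σ kqᵢ/rᵢ = 2.24×10⁵ V.
ΔV = V_B − V_A = -8.37×10⁴ V.
W_ext = qΔV = (-9.32×10⁻⁶ C)(-8.37×10⁴ V) = 0.780 J.

0.780 J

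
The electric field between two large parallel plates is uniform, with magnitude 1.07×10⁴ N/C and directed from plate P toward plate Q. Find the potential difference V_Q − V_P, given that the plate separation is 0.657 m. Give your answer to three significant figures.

In a uniform field, potential decreases in the direction of E: ΔV = −E·d for a displacement d parallel to E.
Going from P to Q is a displacement of 0.657 m along the field, so V_Q − V_P = −Ed = -7030 V.

-7030 V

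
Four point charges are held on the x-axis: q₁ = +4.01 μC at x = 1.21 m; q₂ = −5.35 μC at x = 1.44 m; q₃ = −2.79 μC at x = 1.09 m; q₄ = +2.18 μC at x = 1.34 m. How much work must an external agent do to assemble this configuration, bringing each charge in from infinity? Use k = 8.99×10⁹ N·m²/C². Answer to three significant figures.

-1.96 J

The assembly work is the sum of pairwise potential energies, U = Σ_{i<j} kqᵢqⱼ/rᵢⱼ.
Pair separations: r₁₂ = 0.230 m, r₁₃ = 0.120 m, r₁₄ = 0.130 m, r₂₃ = 0.350 m, r₂₄ = 0.100 m, r₃₄ = 0.250 m.
Summing all 6 pair terms gives U = -1.96 J.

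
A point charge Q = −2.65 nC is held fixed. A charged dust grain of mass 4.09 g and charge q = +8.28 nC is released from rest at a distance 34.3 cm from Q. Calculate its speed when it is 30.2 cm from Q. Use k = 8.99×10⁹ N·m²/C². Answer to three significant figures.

Only the electrostatic force acts, so mechanical energy is conserved: ½mv² = U₁ − U₂ = kQq(1/r₁ − 1/r₂).
U₁ − U₂ = (8.99×10⁹ N·m²/C²)(-2.65×10⁻⁹ C)(8.28×10⁻⁹ C)(1/0.343 − 1/0.302) = 7.81×10⁻⁸ J.
v = √(2·7.81×10⁻⁸/4.09×10⁻³) = 6.18×10⁻³ m/s.

6.18×10⁻³ m/s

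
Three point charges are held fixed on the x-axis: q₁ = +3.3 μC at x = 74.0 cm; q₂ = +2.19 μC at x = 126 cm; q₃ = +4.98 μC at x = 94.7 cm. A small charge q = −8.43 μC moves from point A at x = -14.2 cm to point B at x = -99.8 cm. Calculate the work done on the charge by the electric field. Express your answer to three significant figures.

-0.337 J

The work done by the electric force is W_field = −ΔU = −q(V_B − V_A) = q(V_A − V_B).
At A: distances to the source charges are 0.882 m, 1.40 m, 1.09 m; V_A = Σ kqᵢ/rᵢ = 8.88×10⁴ V.
At B: distances to the source charges are 1.74 m, 2.26 m, 1.95 m; V_B = Σ kqᵢ/rᵢ = 4.88×10⁴ V.
ΔV = V_B − V_A = -4.00×10⁴ V.
W_field = −qΔV = −(-8.43×10⁻⁶ C)(-4.00×10⁴ V) = -0.337 J.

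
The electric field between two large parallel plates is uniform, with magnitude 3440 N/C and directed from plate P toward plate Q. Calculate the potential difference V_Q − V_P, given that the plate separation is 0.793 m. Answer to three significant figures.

In a uniform field, potential decreases in the direction of E: ΔV = −E·d for a displacement d parallel to E.
Going from P to Q is a displacement of 0.793 m along the field, so V_Q − V_P = −Ed = -2730 V.

-2730 V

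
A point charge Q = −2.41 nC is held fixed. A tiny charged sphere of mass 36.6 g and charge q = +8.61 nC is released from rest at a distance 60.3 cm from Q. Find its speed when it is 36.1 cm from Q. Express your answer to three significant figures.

Only the electrostatic force acts, so mechanical energy is conserved: ½mv² = U₁ − U₂ = kQq(1/r₁ − 1/r₂).
U₁ − U₂ = (8.99×10⁹ N·m²/C²)(-2.41×10⁻⁹ C)(8.61×10⁻⁹ C)(1/0.603 − 1/0.361) = 2.07×10⁻⁷ J.
v = √(2·2.07×10⁻⁷/0.0366) = 3.37×10⁻³ m/s.

3.37×10⁻³ m/s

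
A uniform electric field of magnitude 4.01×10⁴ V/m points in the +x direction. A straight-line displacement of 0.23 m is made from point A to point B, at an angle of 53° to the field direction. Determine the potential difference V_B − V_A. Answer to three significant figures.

-5550 V

Only the component of displacement along E changes the potential: ΔV = −E·d·cosθ.
ΔV = −(4.01×10⁴ V/m)(0.230 m)cos53° = -5550 V.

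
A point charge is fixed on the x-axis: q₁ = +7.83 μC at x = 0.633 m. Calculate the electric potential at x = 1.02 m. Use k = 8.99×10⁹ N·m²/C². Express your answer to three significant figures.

1.82×10⁵ V

The total potential is the scalar sum of each charge's contribution, V = Σ kqᵢ/rᵢ.
V = k[(7.83×10⁻⁶)/(0.387)] = 1.82×10⁵ V.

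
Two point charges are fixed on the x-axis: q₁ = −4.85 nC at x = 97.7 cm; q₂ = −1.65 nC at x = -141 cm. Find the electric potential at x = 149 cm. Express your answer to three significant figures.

The total potential is the scalar sum of each charge's contribution, V = Σ kqᵢ/rᵢ.
Distances from the field point to each charge: r₁ = 0.513 m, r₂ = 2.90 m.
V = k[(-4.85×10⁻⁹)/(0.513) + (-1.65×10⁻⁹)/(2.90)] = -90.1 V.

-90.1 V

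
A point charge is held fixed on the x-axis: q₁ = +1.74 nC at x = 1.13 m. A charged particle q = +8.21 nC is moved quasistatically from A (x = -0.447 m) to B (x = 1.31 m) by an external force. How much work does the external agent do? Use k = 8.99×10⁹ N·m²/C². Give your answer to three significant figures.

For quasistatic motion the external work equals the change in potential energy: W_ext = qΔV = q(V_B − V_A).
At A: distance to the source charge is 1.58 m; V_A = kq₁/r = 9.92 V.
At B: distance to the source charge is 0.180 m; V_B = kq₁/r = 86.9 V.
ΔV = V_B − V_A = 77.0 V.
W_ext = qΔV = (8.21×10⁻⁹ C)(77.0 V) = 6.32×10⁻⁷ J.

6.32×10⁻⁷ J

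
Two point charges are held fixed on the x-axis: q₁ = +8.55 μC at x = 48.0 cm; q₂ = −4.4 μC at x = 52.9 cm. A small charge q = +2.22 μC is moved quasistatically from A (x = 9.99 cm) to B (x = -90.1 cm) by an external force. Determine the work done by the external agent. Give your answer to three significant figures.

For quasistatic motion the external work equals the change in potential energy: W_ext = qΔV = q(V_B − V_A).
At A: distances to the source charges are 0.380 m, 0.429 m; V_A = Σ kqᵢ/rᵢ = 1.10×10⁵ V.
At B: distances to the source charges are 1.38 m, 1.43 m; V_B = Σ kqᵢ/rᵢ = 2.80×10⁴ V.
ΔV = V_B − V_A = -8.20×10⁴ V.
W_ext = qΔV = (2.22×10⁻⁶ C)(-8.20×10⁴ V) = -0.182 J.

-0.182 J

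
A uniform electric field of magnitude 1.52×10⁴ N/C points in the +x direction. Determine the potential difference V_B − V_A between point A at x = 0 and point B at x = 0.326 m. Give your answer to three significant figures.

-4960 V

In a uniform field, potential decreases in the direction of E: V_B − V_A = −E·Δx.
V_B − V_A = −(1.52×10⁴ V/m)(0.326 m) = -4960 V.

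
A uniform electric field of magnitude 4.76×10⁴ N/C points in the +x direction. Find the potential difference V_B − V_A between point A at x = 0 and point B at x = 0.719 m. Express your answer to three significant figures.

-3.42×10⁴ V

In a uniform field, potential decreases in the direction of E: V_B − V_A = −E·Δx.
V_B − V_A = −(4.76×10⁴ V/m)(0.719 m) = -3.42×10⁴ V.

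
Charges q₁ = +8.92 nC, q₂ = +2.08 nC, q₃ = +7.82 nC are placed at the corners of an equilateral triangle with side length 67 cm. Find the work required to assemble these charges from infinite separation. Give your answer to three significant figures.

1.40×10⁻⁶ J

The assembly work is the sum of pairwise potential energies, U = Σ_{i<j} kqᵢqⱼ/rᵢⱼ.
All three pair separations equal the side length, 0.670 m.
U = (2.49×10⁻⁷) + (9.36×10⁻⁷) + (2.18×10⁻⁷) = 1.40×10⁻⁶ J.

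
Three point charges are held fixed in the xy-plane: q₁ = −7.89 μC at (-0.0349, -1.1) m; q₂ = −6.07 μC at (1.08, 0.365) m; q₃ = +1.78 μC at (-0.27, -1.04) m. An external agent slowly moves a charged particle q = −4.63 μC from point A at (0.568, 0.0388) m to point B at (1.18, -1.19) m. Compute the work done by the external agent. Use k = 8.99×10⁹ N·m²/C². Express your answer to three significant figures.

For quasistatic motion the external work equals the change in potential energy: W_ext = qΔV = q(V_B − V_A).
At A: distances to the source charges are 1.29 m, 0.607 m, 1.37 m; V_A = Σ kqᵢ/rᵢ = -1.33×10⁵ V.
At B: distances to the source charges are 1.22 m, 1.56 m, 1.46 m; V_B = Σ kqᵢ/rᵢ = -8.23×10⁴ V.
ΔV = V_B − V_A = 5.10×10⁴ V.
W_ext = qΔV = (-4.63×10⁻⁶ C)(5.10×10⁴ V) = -0.236 J.

-0.236 J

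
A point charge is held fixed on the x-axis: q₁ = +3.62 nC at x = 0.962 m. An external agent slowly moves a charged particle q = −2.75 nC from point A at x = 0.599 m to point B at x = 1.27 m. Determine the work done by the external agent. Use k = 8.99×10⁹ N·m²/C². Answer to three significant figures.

For quasistatic motion the external work equals the change in potential energy: W_ext = qΔV = q(V_B − V_A).
At A: distance to the source charge is 0.363 m; V_A = kq₁/r = 89.7 V.
At B: distance to the source charge is 0.308 m; V_B = kq₁/r = 106 V.
ΔV = V_B − V_A = 16.0 V.
W_ext = qΔV = (-2.75×10⁻⁹ C)(16.0 V) = -4.40×10⁻⁸ J.

-4.40×10⁻⁸ J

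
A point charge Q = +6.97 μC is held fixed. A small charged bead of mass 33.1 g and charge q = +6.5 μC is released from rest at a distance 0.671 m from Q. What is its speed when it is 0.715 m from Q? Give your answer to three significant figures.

Only the electrostatic force acts, so mechanical energy is conserved: ½mv² = U₁ − U₂ = kQq(1/r₁ − 1/r₂).
U₁ − U₂ = (8.99×10⁹ N·m²/C²)(6.97×10⁻⁶ C)(6.50×10⁻⁶ C)(1/0.671 − 1/0.715) = 0.0374 J.
v = √(2·0.0374/0.0331) = 1.50 m/s.

1.50 m/s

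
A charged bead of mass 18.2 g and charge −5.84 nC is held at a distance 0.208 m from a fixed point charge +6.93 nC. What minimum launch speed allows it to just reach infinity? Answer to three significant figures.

0.0139 m/s

To just escape, total mechanical energy must reach zero at infinity: ½mv²_min + U = 0, so ½mv²_min = −U = |kQq|/r.
|U| = |kQq|/r = (8.99×10⁹ N·m²/C²)(6.93×10⁻⁹)(5.84×10⁻⁹)/(0.208) = 1.75×10⁻⁶ J.
v_min = √(2|U|/m) = √(2·1.75×10⁻⁶/0.0182) = 0.0139 m/s.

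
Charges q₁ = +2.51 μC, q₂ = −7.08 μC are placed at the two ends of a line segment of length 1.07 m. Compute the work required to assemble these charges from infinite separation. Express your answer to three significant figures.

The work to assemble the configuration equals its total potential energy, U = Σ kqᵢqⱼ/rᵢⱼ over all pairs.
The separation is r = 1.07 m.
U = (-0.149) = -0.149 J.

-0.149 J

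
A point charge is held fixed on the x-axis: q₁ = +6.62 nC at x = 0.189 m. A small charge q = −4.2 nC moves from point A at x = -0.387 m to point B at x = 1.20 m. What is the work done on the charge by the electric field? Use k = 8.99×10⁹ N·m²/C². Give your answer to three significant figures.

-1.87×10⁻⁷ J

The work done by the electric force is W_field = −ΔU = −q(V_B − V_A) = q(V_A − V_B).
At A: distance to the source charge is 0.576 m; V_A = kq₁/r = 103 V.
At B: distance to the source charge is 1.01 m; V_B = kq₁/r = 58.9 V.
ΔV = V_B − V_A = -44.5 V.
W_field = −qΔV = −(-4.20×10⁻⁹ C)(-44.5 V) = -1.87×10⁻⁷ J.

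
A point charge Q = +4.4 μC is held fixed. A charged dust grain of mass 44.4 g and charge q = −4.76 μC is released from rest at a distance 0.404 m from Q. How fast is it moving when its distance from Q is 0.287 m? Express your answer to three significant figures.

Only the electrostatic force acts, so mechanical energy is conserved: ½mv² = U₁ − U₂ = kQq(1/r₁ − 1/r₂).
U₁ − U₂ = (8.99×10⁹ N·m²/C²)(4.40×10⁻⁶ C)(-4.76×10⁻⁶ C)(1/0.404 − 1/0.287) = 0.190 J.
v = √(2·0.190/0.0444) = 2.93 m/s.

2.93 m/s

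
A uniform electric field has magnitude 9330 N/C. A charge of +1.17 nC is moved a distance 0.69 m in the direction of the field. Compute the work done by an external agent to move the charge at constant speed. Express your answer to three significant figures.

-7.53×10⁻⁶ J

The potential change for a displacement 0.69 m in the direction of the field is ΔV = −Ed = -6440 V.
W_ext = qΔV = -7.53×10⁻⁶ J.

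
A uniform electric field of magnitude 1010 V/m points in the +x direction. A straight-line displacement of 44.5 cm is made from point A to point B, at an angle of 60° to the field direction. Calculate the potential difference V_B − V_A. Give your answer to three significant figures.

Only the component of displacement along E changes the potential: ΔV = −E·d·cosθ.
ΔV = −(1010 V/m)(0.445 m)cos60° = -225 V.

-225 V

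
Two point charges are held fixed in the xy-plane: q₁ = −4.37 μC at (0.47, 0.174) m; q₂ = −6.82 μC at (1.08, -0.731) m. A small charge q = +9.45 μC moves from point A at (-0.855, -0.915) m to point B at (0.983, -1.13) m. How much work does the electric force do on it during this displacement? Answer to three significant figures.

1.16 J

The work done by the electric force is W_field = −ΔU = −q(V_B − V_A) = q(V_A − V_B).
At A: distances to the source charges are 1.72 m, 1.94 m; V_A = Σ kqᵢ/rᵢ = -5.44×10⁴ V.
At B: distances to the source charges are 1.40 m, 0.411 m; V_B = Σ kqᵢ/rᵢ = -1.77×10⁵ V.
ΔV = V_B − V_A = -1.23×10⁵ V.
W_field = −qΔV = −(9.45×10⁻⁶ C)(-1.23×10⁵ V) = 1.16 J.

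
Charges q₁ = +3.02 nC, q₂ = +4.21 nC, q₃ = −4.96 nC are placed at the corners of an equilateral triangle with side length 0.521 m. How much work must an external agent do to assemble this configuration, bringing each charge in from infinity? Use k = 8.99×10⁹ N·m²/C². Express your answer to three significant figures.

-3.99×10⁻⁷ J

The assembly work is the sum of pairwise potential energies, U = Σ_{i<j} kqᵢqⱼ/rᵢⱼ.
All three pair separations equal the side length, 0.521 m.
U = (2.19×10⁻⁷) + (-2.58×10⁻⁷) + (-3.60×10⁻⁷) = -3.99×10⁻⁷ J.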